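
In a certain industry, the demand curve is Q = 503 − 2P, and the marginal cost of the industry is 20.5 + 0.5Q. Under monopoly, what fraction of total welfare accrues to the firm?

PS/TS = 0.75

Inverting demand: P = 251.5 − 0.5Q.
The monopolist equates marginal revenue to marginal cost: 251.5 − Q = 20.5 + 0.5Q, so Q = 154. From demand, P = 174.5.
CS = ½·(251.5 − 174.5)·154 = 5929.
PS = P·Q − VC(Q) = 174.5·154 − (20.5·154 + ½·0.5·154²) = 17787.
Share captured = PS/TS = 17787/23716 = 0.75.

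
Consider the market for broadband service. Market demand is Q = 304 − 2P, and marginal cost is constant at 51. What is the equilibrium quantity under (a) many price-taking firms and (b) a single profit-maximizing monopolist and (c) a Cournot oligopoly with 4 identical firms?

Competition: Q = 202; Monopoly: Q = 101; Cournot: Q = 161.6

Inverting demand: P = 152 − 0.5Q.
Under competition P = MC = 51, so Q = (152 − 51)/0.5 = 202.
The monopolist equates marginal revenue to marginal cost: 152 − Q = 51, so Q = 101. From demand, P = 101.5.
With 4 symmetric Cournot firms, each firm's FOC gives 152 − 2.5q = 51, so q = 40.4, Q = 4·40.4 = 161.6, and P = 71.2.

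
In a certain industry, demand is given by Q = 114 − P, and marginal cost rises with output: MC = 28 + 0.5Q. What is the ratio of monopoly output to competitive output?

Inverting demand: P = 114 − Q.
A monopolist chooses Q where MR = MC. MR = 114 − 2Q; setting this equal to 28 + 0.5Q gives Q = 34.4 and P = 79.6.
Competitive equilibrium sets price equal to marginal cost: 114 − Q = 28 + 0.5Q, so Q = 172/3 and P = 170/3.
Ratio Q_m/Q_c = 34.4/(172/3) = 0.6.

Q_m/Q_c = 0.6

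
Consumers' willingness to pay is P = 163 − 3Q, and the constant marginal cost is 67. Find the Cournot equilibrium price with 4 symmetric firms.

In a 4-firm Cournot equilibrium, symmetry and the first-order condition give q = (163 − 67)/(15) = 6.4. So Q = 25.6 and P = 86.2.

P = 86.2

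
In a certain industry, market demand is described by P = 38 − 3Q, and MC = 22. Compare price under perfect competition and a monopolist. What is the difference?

Price rises by 8

Under competition P = MC = 22, so Q = (38 − 22)/3 = 16/3.
The monopolist equates marginal revenue to marginal cost: 38 − 6Q = 22, so Q = 8/3. From demand, P = 30.
Change in price: 30 − 22 = 8.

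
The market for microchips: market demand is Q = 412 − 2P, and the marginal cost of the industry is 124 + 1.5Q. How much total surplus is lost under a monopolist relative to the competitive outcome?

Inverting demand: P = 206 − 0.5Q.
Competitive equilibrium sets price equal to marginal cost: 206 − 0.5Q = 124 + 1.5Q, so Q = 41 and P = 185.5.
A monopolist chooses Q where MR = MC. MR = 206 − Q; setting this equal to 124 + 1.5Q gives Q = 32.8 and P = 189.6.
CS = ½·(206 − 185.5)·41 = 420.25; PS = (185.5·41 − 124·41 − ½·1.5·41²) = 1260.75; TS = 1681.
CS = ½·(206 − 189.6)·32.8 = 268.96; PS = (189.6·32.8 − 124·32.8 − ½·1.5·32.8²) = 1344.8; TS = 1613.76.
DWL = 1681 − 1613.76 = 67.24.

DWL = 67.24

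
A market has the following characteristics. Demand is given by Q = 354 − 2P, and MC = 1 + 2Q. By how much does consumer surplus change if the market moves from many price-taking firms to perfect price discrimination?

Inverting demand: P = 177 − 0.5Q.
Under competition P = MC: 177 − 0.5Q = 1 + 2Q ⇒ Q = 70.4, P = 141.8.
CS = ½·(177 − 141.8)·70.4 = 1239.04.
With perfect price discrimination, output is the efficient level Q = 70.4 (where demand meets MC), but every buyer pays their willingness to pay: CS = 0 and PS = total surplus.
CS = 0.
Change in consumer surplus: 0 − 1239.04 = −1239.04.

Consumer surplus falls by 1239.04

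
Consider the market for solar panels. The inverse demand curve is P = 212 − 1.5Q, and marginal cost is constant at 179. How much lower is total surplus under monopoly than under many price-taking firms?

Total surplus falls by 90.75

Perfect competition: P = MC = 179, so 212 − 1.5Q = 179 and Q = 22.
CS = ½·(212 − 179)·22 = 363; PS = (179 − 179)·22 = 0; TS = 363.
Monopoly sets MR = MC: 212 − 3Q = 179 ⇒ Q = 11, P = 212 − 1.5·11 = 195.5.
CS = ½·(212 − 195.5)·11 = 90.75; PS = (195.5 − 179)·11 = 181.5; TS = 272.25.
Change in total surplus: 272.25 − 363 = −90.75.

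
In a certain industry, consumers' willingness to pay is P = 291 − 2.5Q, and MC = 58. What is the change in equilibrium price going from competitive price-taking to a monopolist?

Under competition P = MC = 58, so Q = (291 − 58)/2.5 = 93.2.
A monopolist chooses Q where MR = MC. MR = 291 − 5Q; setting this equal to 58 gives Q = 46.6 and P = 174.5.
Change in equilibrium price: 174.5 − 58 = 116.5.

P rises by 116.5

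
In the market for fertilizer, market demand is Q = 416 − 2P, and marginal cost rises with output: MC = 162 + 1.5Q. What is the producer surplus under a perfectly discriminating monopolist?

Inverting demand: P = 208 − 0.5Q.
With perfect price discrimination, output is the efficient level Q = 23 (where demand meets MC), but every buyer pays their willingness to pay: CS = 0 and PS = total surplus.
PS = ½·(208 − 162)·23 = 529.

PS = 529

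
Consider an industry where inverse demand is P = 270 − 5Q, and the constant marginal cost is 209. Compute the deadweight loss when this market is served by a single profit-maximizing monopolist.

DWL = 93.025

Perfect competition: P = MC = 209, so 270 − 5Q = 209 and Q = 12.2.
Monopoly sets MR = MC: 270 − 10Q = 209 ⇒ Q = 6.1, P = 270 − 5·6.1 = 239.5.
DWL is the triangle between Q = 6.1 and Q = 12.2: ½·(12.2 − 6.1)·(239.5 − 209) = 93.025.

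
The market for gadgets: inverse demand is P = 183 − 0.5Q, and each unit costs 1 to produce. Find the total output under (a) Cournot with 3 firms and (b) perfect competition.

Cournot: Q = 273; Competition: Q = 364

With 3 symmetric Cournot firms, each firm's FOC gives 183 − 2q = 1, so q = 91, Q = 3·91 = 273, and P = 46.5.
Under competition P = MC = 1, so Q = (183 − 1)/0.5 = 364.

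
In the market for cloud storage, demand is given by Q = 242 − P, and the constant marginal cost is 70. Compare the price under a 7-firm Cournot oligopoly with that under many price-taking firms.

Inverting demand: P = 242 − Q.
Cournot with 7 identical firms: the symmetric best-response condition is 242 − 8q = 70. Each firm produces q = 21.5, total output Q = 150.5, price P = 91.5.
Competitive firms price at marginal cost: P = 70, giving Q = 172.

Cournot: P = 91.5; Competition: P = 70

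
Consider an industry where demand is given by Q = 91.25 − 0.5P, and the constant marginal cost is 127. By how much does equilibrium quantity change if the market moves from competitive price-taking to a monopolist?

Inverting demand: P = 182.5 − 2Q.
Under competition P = MC = 127, so Q = (182.5 − 127)/2 = 27.75.
A monopolist chooses Q where MR = MC. MR = 182.5 − 4Q; setting this equal to 127 gives Q = 13.875 and P = 154.75.
Change in equilibrium quantity: 13.875 − 27.75 = −13.875.

Equilibrium quantity falls by 13.875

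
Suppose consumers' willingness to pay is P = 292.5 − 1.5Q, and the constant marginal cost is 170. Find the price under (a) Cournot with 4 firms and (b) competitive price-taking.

In a 4-firm Cournot equilibrium, symmetry and the first-order condition give q = (292.5 − 170)/(7.5) = 49/3. So Q = 196/3 and P = 194.5.
Under competition P = MC = 170, so Q = (292.5 − 170)/1.5 = 245/3.

Cournot: P = 194.5; Competition: P = 170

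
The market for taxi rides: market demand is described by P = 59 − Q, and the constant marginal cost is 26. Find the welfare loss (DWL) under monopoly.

DWL = 136.125

Perfect competition: P = MC = 26, so 59 − Q = 26 and Q = 33.
The monopolist equates marginal revenue to marginal cost: 59 − 2Q = 26, so Q = 16.5. From demand, P = 42.5.
DWL is the triangle between Q = 16.5 and Q = 33: ½·(33 − 16.5)·(42.5 − 26) = 136.125.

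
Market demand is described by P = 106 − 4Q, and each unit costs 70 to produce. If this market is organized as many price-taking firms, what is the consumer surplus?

Under competition P = MC = 70, so Q = (106 − 70)/4 = 9.
CS = ½·(106 − 70)·9 = 162.

CS = 162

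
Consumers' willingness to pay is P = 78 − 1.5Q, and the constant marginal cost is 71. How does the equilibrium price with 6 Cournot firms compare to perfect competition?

In a 6-firm Cournot equilibrium, symmetry and the first-order condition give q = (78 − 71)/(10.5) = 2/3. So Q = 4 and P = 72.
Perfect competition: P = MC = 71, so 78 − 1.5Q = 71 and Q = 14/3.

Cournot: P = 72; Competition: P = 71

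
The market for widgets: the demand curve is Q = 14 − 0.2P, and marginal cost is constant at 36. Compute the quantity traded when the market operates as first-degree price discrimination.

Q = 6.8

Inverting demand: P = 70 − 5Q.
A perfectly discriminating monopolist sells every unit with P(Q) ≥ MC(Q), so output equals the competitive quantity Q = 6.8. Each buyer pays their reservation price, so CS = 0 and the firm captures all surplus.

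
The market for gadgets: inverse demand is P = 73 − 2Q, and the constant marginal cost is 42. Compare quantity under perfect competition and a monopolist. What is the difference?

Under competition P = MC = 42, so Q = (73 − 42)/2 = 15.5.
Monopoly sets MR = MC: 73 − 4Q = 42 ⇒ Q = 7.75, P = 73 − 2·7.75 = 57.5.
Change in quantity: 7.75 − 15.5 = −7.75.

Quantity falls by 7.75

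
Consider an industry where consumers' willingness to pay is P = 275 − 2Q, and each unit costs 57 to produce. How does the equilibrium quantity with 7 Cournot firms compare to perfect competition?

Cournot: Q = 95.375; Competition: Q = 109

Cournot with 7 identical firms: the symmetric best-response condition is 275 − 16q = 57. Each firm produces q = 13.625, total output Q = 95.375, price P = 84.25.
Perfect competition: P = MC = 57, so 275 − 2Q = 57 and Q = 109.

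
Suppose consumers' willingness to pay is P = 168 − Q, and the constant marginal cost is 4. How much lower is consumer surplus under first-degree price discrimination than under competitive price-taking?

Under competition P = MC = 4, so Q = (168 − 4)/1 = 164.
CS = ½·(168 − 4)·164 = 13448.
Under first-degree price discrimination the firm charges each unit its demand price and produces up to where P = MC, i.e. Q = 164. Consumer surplus is zero; producer surplus equals total surplus.
CS = 0.
Change in consumer surplus: 0 − 13448 = −13448.

Consumer surplus falls by 13448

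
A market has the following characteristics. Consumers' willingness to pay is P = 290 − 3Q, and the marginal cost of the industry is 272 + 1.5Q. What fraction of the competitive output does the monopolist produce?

The monopolist equates marginal revenue to marginal cost: 290 − 6Q = 272 + 1.5Q, so Q = 2.4. From demand, P = 282.8.
Under competition P = MC: 290 − 3Q = 272 + 1.5Q ⇒ Q = 4, P = 278.
Ratio Q_m/Q_c = 2.4/4 = 0.6.

Q_m/Q_c = 0.6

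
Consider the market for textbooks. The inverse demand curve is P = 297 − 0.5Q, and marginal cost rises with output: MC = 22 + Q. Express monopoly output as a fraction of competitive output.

The monopolist equates marginal revenue to marginal cost: 297 − Q = 22 + Q, so Q = 137.5. From demand, P = 228.25.
Under competition P = MC: 297 − 0.5Q = 22 + Q ⇒ Q = 550/3, P = 616/3.
Ratio Q_m/Q_c = 137.5/(550/3) = 0.75.

Q_m/Q_c = 0.75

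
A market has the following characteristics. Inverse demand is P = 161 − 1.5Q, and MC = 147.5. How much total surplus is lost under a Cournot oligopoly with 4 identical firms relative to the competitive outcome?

DWL = 2.43

Competitive firms price at marginal cost: P = 147.5, giving Q = 9.
Cournot with 4 identical firms: the symmetric best-response condition is 161 − 7.5q = 147.5. Each firm produces q = 1.8, total output Q = 7.2, price P = 150.2.
DWL is the triangle between Q = 7.2 and Q = 9: ½·(9 − 7.2)·(150.2 − 147.5) = 2.43.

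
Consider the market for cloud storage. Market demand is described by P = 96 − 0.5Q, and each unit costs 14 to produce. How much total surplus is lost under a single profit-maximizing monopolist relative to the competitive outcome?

DWL = 1681

Competitive firms price at marginal cost: P = 14, giving Q = 164.
The monopolist equates marginal revenue to marginal cost: 96 − Q = 14, so Q = 82. From demand, P = 55.
DWL is the triangle between Q = 82 and Q = 164: ½·(164 − 82)·(55 − 14) = 1681.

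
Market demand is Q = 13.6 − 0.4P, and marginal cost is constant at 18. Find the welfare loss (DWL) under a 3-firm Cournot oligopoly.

DWL = 3.2

Inverting demand: P = 34 − 2.5Q.
Competitive firms price at marginal cost: P = 18, giving Q = 6.4.
Cournot with 3 identical firms: the symmetric best-response condition is 34 − 10q = 18. Each firm produces q = 1.6, total output Q = 4.8, price P = 22.
DWL is the triangle between Q = 4.8 and Q = 6.4: ½·(6.4 − 4.8)·(22 − 18) = 3.2.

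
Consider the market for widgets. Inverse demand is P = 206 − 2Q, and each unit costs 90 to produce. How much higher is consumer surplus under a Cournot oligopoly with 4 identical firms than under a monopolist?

Consumer surplus rises by 1311.96

Monopoly sets MR = MC: 206 − 4Q = 90 ⇒ Q = 29, P = 206 − 2·29 = 148.
CS = ½·(206 − 148)·29 = 841.
In a 4-firm Cournot equilibrium, symmetry and the first-order condition give q = (206 − 90)/(10) = 11.6. So Q = 46.4 and P = 113.2.
CS = ½·(206 − 113.2)·46.4 = 2152.96.
Change in consumer surplus: 2152.96 − 841 = 1311.96.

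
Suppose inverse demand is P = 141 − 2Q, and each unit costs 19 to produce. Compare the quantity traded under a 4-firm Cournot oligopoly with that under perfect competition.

Cournot with 4 identical firms: the symmetric best-response condition is 141 − 10q = 19. Each firm produces q = 12.2, total output Q = 48.8, price P = 43.4.
Perfect competition: P = MC = 19, so 141 − 2Q = 19 and Q = 61.

Cournot: Q = 48.8; Competition: Q = 61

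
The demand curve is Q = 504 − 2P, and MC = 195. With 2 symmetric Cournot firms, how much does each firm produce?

Inverting demand: P = 252 − 0.5Q.
With 2 symmetric Cournot firms, each firm's FOC gives 252 − 1.5q = 195, so q = 38, Q = 2·38 = 76, and P = 214.

q_i = 38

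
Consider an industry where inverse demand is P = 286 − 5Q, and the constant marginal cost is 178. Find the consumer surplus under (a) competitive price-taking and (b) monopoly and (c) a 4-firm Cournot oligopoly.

Under competition P = MC = 178, so Q = (286 − 178)/5 = 21.6.
CS = ½·(286 − 178)·21.6 = 1166.4.
A monopolist chooses Q where MR = MC. MR = 286 − 10Q; setting this equal to 178 gives Q = 10.8 and P = 232.
CS = ½·(286 − 232)·10.8 = 291.6.
With 4 symmetric Cournot firms, each firm's FOC gives 286 − 25q = 178, so q = 4.32, Q = 4·4.32 = 17.28, and P = 199.6.
CS = ½·(286 − 199.6)·17.28 = 746.496.

Competition: CS = 1166.4; Monopoly: CS = 291.6; Cournot: CS = 746.496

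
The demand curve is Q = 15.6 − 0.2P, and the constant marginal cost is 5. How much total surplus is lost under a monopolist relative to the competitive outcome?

Inverting demand: P = 78 − 5Q.
Perfect competition: P = MC = 5, so 78 − 5Q = 5 and Q = 14.6.
A monopolist chooses Q where MR = MC. MR = 78 − 10Q; setting this equal to 5 gives Q = 7.3 and P = 41.5.
DWL is the triangle between Q = 7.3 and Q = 14.6: ½·(14.6 − 7.3)·(41.5 − 5) = 133.225.

DWL = 133.225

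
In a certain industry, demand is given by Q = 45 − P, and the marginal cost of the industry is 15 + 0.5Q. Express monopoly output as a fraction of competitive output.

Q_m/Q_c = 0.6

Inverting demand: P = 45 − Q.
The monopolist equates marginal revenue to marginal cost: 45 − 2Q = 15 + 0.5Q, so Q = 12. From demand, P = 33.
Competitive equilibrium sets price equal to marginal cost: 45 − Q = 15 + 0.5Q, so Q = 20 and P = 25.
Ratio Q_m/Q_c = 12/20 = 0.6.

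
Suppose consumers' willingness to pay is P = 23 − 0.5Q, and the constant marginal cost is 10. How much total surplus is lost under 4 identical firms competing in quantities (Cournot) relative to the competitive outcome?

Perfect competition: P = MC = 10, so 23 − 0.5Q = 10 and Q = 26.
In a 4-firm Cournot equilibrium, symmetry and the first-order condition give q = (23 − 10)/(2.5) = 5.2. So Q = 20.8 and P = 12.6.
DWL is the triangle between Q = 20.8 and Q = 26: ½·(26 − 20.8)·(12.6 − 10) = 6.76.

DWL = 6.76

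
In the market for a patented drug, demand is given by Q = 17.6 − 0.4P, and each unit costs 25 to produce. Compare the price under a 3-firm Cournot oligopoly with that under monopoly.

Inverting demand: P = 44 − 2.5Q.
In a 3-firm Cournot equilibrium, symmetry and the first-order condition give q = (44 − 25)/(10) = 1.9. So Q = 5.7 and P = 29.75.
Monopoly sets MR = MC: 44 − 5Q = 25 ⇒ Q = 3.8, P = 44 − 2.5·3.8 = 34.5.

Cournot: P = 29.75; Monopoly: P = 34.5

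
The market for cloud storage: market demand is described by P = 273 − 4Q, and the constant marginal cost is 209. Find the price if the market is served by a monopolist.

P = 241

A monopolist chooses Q where MR = MC. MR = 273 − 8Q; setting this equal to 209 gives Q = 8 and P = 241.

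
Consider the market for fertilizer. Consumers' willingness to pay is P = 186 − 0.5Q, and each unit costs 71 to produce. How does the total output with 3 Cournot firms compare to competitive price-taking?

Cournot: Q = 172.5; Competition: Q = 230

In a 3-firm Cournot equilibrium, symmetry and the first-order condition give q = (186 − 71)/(2) = 57.5. So Q = 172.5 and P = 99.75.
Perfect competition: P = MC = 71, so 186 − 0.5Q = 71 and Q = 230.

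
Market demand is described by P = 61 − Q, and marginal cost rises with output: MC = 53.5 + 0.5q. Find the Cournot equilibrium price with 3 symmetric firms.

P = 56

In a 3-firm Cournot equilibrium, symmetry and the first-order condition give q = (61 − 53.5)/(4.5) = 5/3. So Q = 5 and P = 56.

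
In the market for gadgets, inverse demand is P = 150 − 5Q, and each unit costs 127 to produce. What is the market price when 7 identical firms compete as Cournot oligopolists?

In a 7-firm Cournot equilibrium, symmetry and the first-order condition give q = (150 − 127)/(40) = 0.575. So Q = 4.025 and P = 129.875.

P = 129.875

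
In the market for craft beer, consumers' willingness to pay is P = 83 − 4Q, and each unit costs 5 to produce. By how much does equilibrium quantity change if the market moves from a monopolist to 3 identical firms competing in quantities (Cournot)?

Q rises by 4.875

The monopolist equates marginal revenue to marginal cost: 83 − 8Q = 5, so Q = 9.75. From demand, P = 44.
Cournot with 3 identical firms: the symmetric best-response condition is 83 − 16q = 5. Each firm produces q = 4.875, total output Q = 14.625, price P = 24.5.
Change in equilibrium quantity: 14.625 − 9.75 = 4.875.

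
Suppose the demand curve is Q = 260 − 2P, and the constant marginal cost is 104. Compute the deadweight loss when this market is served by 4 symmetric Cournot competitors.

DWL = 27.04

Inverting demand: P = 130 − 0.5Q.
Under competition P = MC = 104, so Q = (130 − 104)/0.5 = 52.
Cournot with 4 identical firms: the symmetric best-response condition is 130 − 2.5q = 104. Each firm produces q = 10.4, total output Q = 41.6, price P = 109.2.
DWL is the triangle between Q = 41.6 and Q = 52: ½·(52 − 41.6)·(109.2 − 104) = 27.04.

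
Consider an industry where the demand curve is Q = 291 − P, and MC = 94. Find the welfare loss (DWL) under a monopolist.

Inverting demand: P = 291 − Q.
Under competition P = MC = 94, so Q = (291 − 94)/1 = 197.
The monopolist equates marginal revenue to marginal cost: 291 − 2Q = 94, so Q = 98.5. From demand, P = 192.5.
DWL is the triangle between Q = 98.5 and Q = 197: ½·(197 − 98.5)·(192.5 − 94) = 4851.125.

DWL = 4851.125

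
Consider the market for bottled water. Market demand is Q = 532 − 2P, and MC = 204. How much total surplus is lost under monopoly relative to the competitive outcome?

DWL = 961

Inverting demand: P = 266 − 0.5Q.
Perfect competition: P = MC = 204, so 266 − 0.5Q = 204 and Q = 124.
A monopolist chooses Q where MR = MC. MR = 266 − Q; setting this equal to 204 gives Q = 62 and P = 235.
DWL is the triangle between Q = 62 and Q = 124: ½·(124 − 62)·(235 − 204) = 961.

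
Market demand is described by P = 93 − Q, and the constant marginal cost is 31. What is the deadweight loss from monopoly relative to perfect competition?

DWL = 480.5

Perfect competition: P = MC = 31, so 93 − Q = 31 and Q = 62.
A monopolist chooses Q where MR = MC. MR = 93 − 2Q; setting this equal to 31 gives Q = 31 and P = 62.
DWL is the triangle between Q = 31 and Q = 62: ½·(62 − 31)·(62 − 31) = 480.5.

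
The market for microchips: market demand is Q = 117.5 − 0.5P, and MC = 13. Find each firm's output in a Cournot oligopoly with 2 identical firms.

Inverting demand: P = 235 − 2Q.
In a 2-firm Cournot equilibrium, symmetry and the first-order condition give q = (235 − 13)/(6) = 37. So Q = 74 and P = 87.

q_i = 37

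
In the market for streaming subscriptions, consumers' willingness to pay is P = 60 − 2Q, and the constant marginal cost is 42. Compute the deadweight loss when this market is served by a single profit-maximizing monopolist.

Under competition P = MC = 42, so Q = (60 − 42)/2 = 9.
A monopolist chooses Q where MR = MC. MR = 60 − 4Q; setting this equal to 42 gives Q = 4.5 and P = 51.
DWL is the triangle between Q = 4.5 and Q = 9: ½·(9 − 4.5)·(51 − 42) = 20.25.

DWL = 20.25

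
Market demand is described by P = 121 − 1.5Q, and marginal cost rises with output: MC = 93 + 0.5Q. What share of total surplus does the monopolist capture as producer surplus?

Monopoly sets MR = MC: 121 − 3Q = 93 + 0.5Q ⇒ Q = 8, P = 121 − 1.5·8 = 109.
CS = ½·(121 − 109)·8 = 48.
PS = P·Q − VC(Q) = 109·8 − (93·8 + ½·0.5·8²) = 112.
Share captured = PS/TS = 112/160 = 0.7.

PS/TS = 0.7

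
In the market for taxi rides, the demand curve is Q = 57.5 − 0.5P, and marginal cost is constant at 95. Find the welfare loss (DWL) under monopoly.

DWL = 25

Inverting demand: P = 115 − 2Q.
Competitive firms price at marginal cost: P = 95, giving Q = 10.
The monopolist equates marginal revenue to marginal cost: 115 − 4Q = 95, so Q = 5. From demand, P = 105.
DWL is the triangle between Q = 5 and Q = 10: ½·(10 − 5)·(105 − 95) = 25.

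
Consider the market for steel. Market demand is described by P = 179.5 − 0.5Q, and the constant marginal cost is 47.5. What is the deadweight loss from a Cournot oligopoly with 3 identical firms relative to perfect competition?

Competitive firms price at marginal cost: P = 47.5, giving Q = 264.
In a 3-firm Cournot equilibrium, symmetry and the first-order condition give q = (179.5 − 47.5)/(2) = 66. So Q = 198 and P = 80.5.
DWL is the triangle between Q = 198 and Q = 264: ½·(264 − 198)·(80.5 − 47.5) = 1089.

DWL = 1089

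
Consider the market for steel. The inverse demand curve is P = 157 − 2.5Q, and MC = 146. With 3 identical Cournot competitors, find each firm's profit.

π_i = 3.025

In a 3-firm Cournot equilibrium, symmetry and the first-order condition give q = (157 − 146)/(10) = 1.1. So Q = 3.3 and P = 148.75.
Each firm's profit = (148.75 − 146)·1.1 = 3.025.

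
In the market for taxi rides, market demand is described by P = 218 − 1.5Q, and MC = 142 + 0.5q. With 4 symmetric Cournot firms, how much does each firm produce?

In a 4-firm Cournot equilibrium, symmetry and the first-order condition give q = (218 − 142)/(8) = 9.5. So Q = 38 and P = 161.

q_i = 9.5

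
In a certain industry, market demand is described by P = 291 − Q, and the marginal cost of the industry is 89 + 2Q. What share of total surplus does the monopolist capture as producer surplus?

Monopoly sets MR = MC: 291 − 2Q = 89 + 2Q ⇒ Q = 50.5, P = 291 − 50.5 = 240.5.
CS = ½·(291 − 240.5)·50.5 = 1275.125.
PS = P·Q − VC(Q) = 240.5·50.5 − (89·50.5 + ½·2·50.5²) = 5100.5.
Share captured = PS/TS = 5100.5/6375.625 = 0.8.

PS/TS = 0.8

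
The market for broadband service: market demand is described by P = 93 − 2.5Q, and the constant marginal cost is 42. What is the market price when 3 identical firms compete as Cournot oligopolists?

P = 54.75

Cournot with 3 identical firms: the symmetric best-response condition is 93 − 10q = 42. Each firm produces q = 5.1, total output Q = 15.3, price P = 54.75.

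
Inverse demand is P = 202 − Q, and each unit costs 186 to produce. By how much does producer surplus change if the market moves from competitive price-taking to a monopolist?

Perfect competition: P = MC = 186, so 202 − Q = 186 and Q = 16.
PS = (186 − 186)·16 = 0.
The monopolist equates marginal revenue to marginal cost: 202 − 2Q = 186, so Q = 8. From demand, P = 194.
PS = (194 − 186)·8 = 64.
Change in producer surplus: 64 − 0 = 64.

Producer surplus rises by 64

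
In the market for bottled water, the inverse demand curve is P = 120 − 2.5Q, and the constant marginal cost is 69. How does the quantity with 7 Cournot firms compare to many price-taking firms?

In a 7-firm Cournot equilibrium, symmetry and the first-order condition give q = (120 − 69)/(20) = 2.55. So Q = 17.85 and P = 75.375.
Perfect competition: P = MC = 69, so 120 − 2.5Q = 69 and Q = 20.4.

Cournot: Q = 17.85; Competition: Q = 20.4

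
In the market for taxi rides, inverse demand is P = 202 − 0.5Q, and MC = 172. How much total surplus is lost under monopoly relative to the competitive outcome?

Competitive firms price at marginal cost: P = 172, giving Q = 60.
The monopolist equates marginal revenue to marginal cost: 202 − Q = 172, so Q = 30. From demand, P = 187.
DWL is the triangle between Q = 30 and Q = 60: ½·(60 − 30)·(187 − 172) = 225.

DWL = 225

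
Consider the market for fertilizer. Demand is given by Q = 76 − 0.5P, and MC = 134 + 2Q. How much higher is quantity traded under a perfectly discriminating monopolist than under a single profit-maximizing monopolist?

Q rises by 1.5

Inverting demand: P = 152 − 2Q.
Monopoly sets MR = MC: 152 − 4Q = 134 + 2Q ⇒ Q = 3, P = 152 − 2·3 = 146.
With perfect price discrimination, output is the efficient level Q = 4.5 (where demand meets MC), but every buyer pays their willingness to pay: CS = 0 and PS = total surplus.
Change in quantity traded: 4.5 − 3 = 1.5.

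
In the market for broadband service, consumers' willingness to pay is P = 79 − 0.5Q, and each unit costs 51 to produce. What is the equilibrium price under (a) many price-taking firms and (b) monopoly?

Perfect competition: P = MC = 51, so 79 − 0.5Q = 51 and Q = 56.
A monopolist chooses Q where MR = MC. MR = 79 − Q; setting this equal to 51 gives Q = 28 and P = 65.

Competition: P = 51; Monopoly: P = 65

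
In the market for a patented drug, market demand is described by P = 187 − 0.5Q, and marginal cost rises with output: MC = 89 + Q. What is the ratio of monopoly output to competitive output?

Q_m/Q_c = 0.75

A monopolist chooses Q where MR = MC. MR = 187 − Q; setting this equal to 89 + Q gives Q = 49 and P = 162.5.
Competitive equilibrium sets price equal to marginal cost: 187 − 0.5Q = 89 + Q, so Q = 196/3 and P = 463/3.
Ratio Q_m/Q_c = 49/(196/3) = 0.75.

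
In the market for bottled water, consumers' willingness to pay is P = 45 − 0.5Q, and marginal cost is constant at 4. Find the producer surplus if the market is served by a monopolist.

The monopolist equates marginal revenue to marginal cost: 45 − Q = 4, so Q = 41. From demand, P = 24.5.
PS = (24.5 − 4)·41 = 840.5.

PS = 840.5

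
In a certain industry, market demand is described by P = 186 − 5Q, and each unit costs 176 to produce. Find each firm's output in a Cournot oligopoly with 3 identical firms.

In a 3-firm Cournot equilibrium, symmetry and the first-order condition give q = (186 − 176)/(20) = 0.5. So Q = 1.5 and P = 178.5.

q_i = 0.5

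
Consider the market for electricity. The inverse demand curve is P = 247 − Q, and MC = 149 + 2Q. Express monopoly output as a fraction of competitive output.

The monopolist equates marginal revenue to marginal cost: 247 − 2Q = 149 + 2Q, so Q = 24.5. From demand, P = 222.5.
Under competition P = MC: 247 − Q = 149 + 2Q ⇒ Q = 98/3, P = 643/3.
Ratio Q_m/Q_c = 24.5/(98/3) = 0.75.

Q_m/Q_c = 0.75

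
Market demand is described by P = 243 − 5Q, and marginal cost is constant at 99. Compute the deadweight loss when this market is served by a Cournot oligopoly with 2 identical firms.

DWL = 230.4

Under competition P = MC = 99, so Q = (243 − 99)/5 = 28.8.
In a 2-firm Cournot equilibrium, symmetry and the first-order condition give q = (243 − 99)/(15) = 9.6. So Q = 19.2 and P = 147.
DWL is the triangle between Q = 19.2 and Q = 28.8: ½·(28.8 − 19.2)·(147 − 99) = 230.4.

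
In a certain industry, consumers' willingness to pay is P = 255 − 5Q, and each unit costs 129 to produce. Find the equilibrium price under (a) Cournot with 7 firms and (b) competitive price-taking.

With 7 symmetric Cournot firms, each firm's FOC gives 255 − 40q = 129, so q = 3.15, Q = 7·3.15 = 22.05, and P = 144.75.
Competitive firms price at marginal cost: P = 129, giving Q = 25.2.

Cournot: P = 144.75; Competition: P = 129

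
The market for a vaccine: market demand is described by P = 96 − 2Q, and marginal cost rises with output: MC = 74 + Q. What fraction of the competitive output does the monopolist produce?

The monopolist equates marginal revenue to marginal cost: 96 − 4Q = 74 + Q, so Q = 4.4. From demand, P = 87.2.
Competitive equilibrium sets price equal to marginal cost: 96 − 2Q = 74 + Q, so Q = 22/3 and P = 244/3.
Ratio Q_m/Q_c = 4.4/(22/3) = 0.6.

Q_m/Q_c = 0.6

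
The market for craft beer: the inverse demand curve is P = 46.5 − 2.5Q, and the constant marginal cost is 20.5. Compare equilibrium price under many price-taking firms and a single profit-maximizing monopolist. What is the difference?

Equilibrium price rises by 13

Competitive firms price at marginal cost: P = 20.5, giving Q = 10.4.
A monopolist chooses Q where MR = MC. MR = 46.5 − 5Q; setting this equal to 20.5 gives Q = 5.2 and P = 33.5.
Change in equilibrium price: 33.5 − 20.5 = 13.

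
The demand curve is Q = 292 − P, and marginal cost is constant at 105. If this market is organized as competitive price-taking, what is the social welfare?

Inverting demand: P = 292 − Q.
Perfect competition: P = MC = 105, so 292 − Q = 105 and Q = 187.
CS = ½·(292 − 105)·187 = 17484.5; PS = (105 − 105)·187 = 0; TS = 17484.5.

TS = 17484.5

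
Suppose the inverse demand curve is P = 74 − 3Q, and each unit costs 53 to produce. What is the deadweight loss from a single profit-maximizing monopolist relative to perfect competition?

DWL = 18.375

Perfect competition: P = MC = 53, so 74 − 3Q = 53 and Q = 7.
Monopoly sets MR = MC: 74 − 6Q = 53 ⇒ Q = 3.5, P = 74 − 3·3.5 = 63.5.
DWL is the triangle between Q = 3.5 and Q = 7: ½·(7 − 3.5)·(63.5 − 53) = 18.375.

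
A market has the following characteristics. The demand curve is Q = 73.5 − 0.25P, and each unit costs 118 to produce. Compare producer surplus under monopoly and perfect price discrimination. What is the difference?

Inverting demand: P = 294 − 4Q.
Monopoly sets MR = MC: 294 − 8Q = 118 ⇒ Q = 22, P = 294 − 4·22 = 206.
PS = (206 − 118)·22 = 1936.
Under first-degree price discrimination the firm charges each unit its demand price and produces up to where P = MC, i.e. Q = 44. Consumer surplus is zero; producer surplus equals total surplus.
PS = ½·(294 − 118)·44 = 3872.
Change in producer surplus: 3872 − 1936 = 1936.

Producer surplus rises by 1936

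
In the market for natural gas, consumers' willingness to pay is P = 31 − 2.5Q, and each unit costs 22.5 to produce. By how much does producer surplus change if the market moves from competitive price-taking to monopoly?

Producer surplus rises by 7.225

Perfect competition: P = MC = 22.5, so 31 − 2.5Q = 22.5 and Q = 3.4.
PS = (22.5 − 22.5)·3.4 = 0.
The monopolist equates marginal revenue to marginal cost: 31 − 5Q = 22.5, so Q = 1.7. From demand, P = 26.75.
PS = (26.75 − 22.5)·1.7 = 7.225.
Change in producer surplus: 7.225 − 0 = 7.225.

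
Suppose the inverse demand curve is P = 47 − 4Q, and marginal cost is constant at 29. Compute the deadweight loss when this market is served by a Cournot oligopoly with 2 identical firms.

Competitive firms price at marginal cost: P = 29, giving Q = 4.5.
With 2 symmetric Cournot firms, each firm's FOC gives 47 − 12q = 29, so q = 1.5, Q = 2·1.5 = 3, and P = 35.
DWL is the triangle between Q = 3 and Q = 4.5: ½·(4.5 − 3)·(35 − 29) = 4.5.

DWL = 4.5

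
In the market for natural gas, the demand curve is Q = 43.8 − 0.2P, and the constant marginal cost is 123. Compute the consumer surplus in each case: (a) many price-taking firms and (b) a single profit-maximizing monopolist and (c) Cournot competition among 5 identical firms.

Inverting demand: P = 219 − 5Q.
Under competition P = MC = 123, so Q = (219 − 123)/5 = 19.2.
CS = ½·(219 − 123)·19.2 = 921.6.
A monopolist chooses Q where MR = MC. MR = 219 − 10Q; setting this equal to 123 gives Q = 9.6 and P = 171.
CS = ½·(219 − 171)·9.6 = 230.4.
With 5 symmetric Cournot firms, each firm's FOC gives 219 − 30q = 123, so q = 3.2, Q = 5·3.2 = 16, and P = 139.
CS = ½·(219 − 139)·16 = 640.

Competition: CS = 921.6; Monopoly: CS = 230.4; Cournot: CS = 640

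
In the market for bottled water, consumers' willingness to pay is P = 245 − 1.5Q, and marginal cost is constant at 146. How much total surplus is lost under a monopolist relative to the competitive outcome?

Under competition P = MC = 146, so Q = (245 − 146)/1.5 = 66.
The monopolist equates marginal revenue to marginal cost: 245 − 3Q = 146, so Q = 33. From demand, P = 195.5.
DWL is the triangle between Q = 33 and Q = 66: ½·(66 − 33)·(195.5 − 146) = 816.75.

DWL = 816.75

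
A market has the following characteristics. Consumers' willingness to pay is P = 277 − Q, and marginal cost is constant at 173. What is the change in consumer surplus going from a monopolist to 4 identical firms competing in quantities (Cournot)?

Consumer surplus rises by 2109.12

A monopolist chooses Q where MR = MC. MR = 277 − 2Q; setting this equal to 173 gives Q = 52 and P = 225.
CS = ½·(277 − 225)·52 = 1352.
In a 4-firm Cournot equilibrium, symmetry and the first-order condition give q = (277 − 173)/(5) = 20.8. So Q = 83.2 and P = 193.8.
CS = ½·(277 − 193.8)·83.2 = 3461.12.
Change in consumer surplus: 3461.12 − 1352 = 2109.12.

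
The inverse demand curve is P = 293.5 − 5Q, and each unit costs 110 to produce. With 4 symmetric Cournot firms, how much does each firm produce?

Cournot with 4 identical firms: the symmetric best-response condition is 293.5 − 25q = 110. Each firm produces q = 7.34, total output Q = 29.36, price P = 146.7.

q_i = 7.34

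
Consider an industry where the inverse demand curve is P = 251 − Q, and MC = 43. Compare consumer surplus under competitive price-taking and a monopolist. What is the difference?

Under competition P = MC = 43, so Q = (251 − 43)/1 = 208.
CS = ½·(251 − 43)·208 = 21632.
A monopolist chooses Q where MR = MC. MR = 251 − 2Q; setting this equal to 43 gives Q = 104 and P = 147.
CS = ½·(251 − 147)·104 = 5408.
Change in consumer surplus: 5408 − 21632 = −16224.

CS falls by 16224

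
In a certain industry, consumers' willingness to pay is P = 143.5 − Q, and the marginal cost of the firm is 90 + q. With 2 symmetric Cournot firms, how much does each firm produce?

q_i = 13.375

Cournot with 2 identical firms: the symmetric best-response condition is 143.5 − 3q = 90 + q. Each firm produces q = 13.375, total output Q = 26.75, price P = 116.75.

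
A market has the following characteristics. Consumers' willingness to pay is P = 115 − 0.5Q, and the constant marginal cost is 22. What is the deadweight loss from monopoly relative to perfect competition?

Perfect competition: P = MC = 22, so 115 − 0.5Q = 22 and Q = 186.
The monopolist equates marginal revenue to marginal cost: 115 − Q = 22, so Q = 93. From demand, P = 68.5.
DWL is the triangle between Q = 93 and Q = 186: ½·(186 − 93)·(68.5 − 22) = 2162.25.

DWL = 2162.25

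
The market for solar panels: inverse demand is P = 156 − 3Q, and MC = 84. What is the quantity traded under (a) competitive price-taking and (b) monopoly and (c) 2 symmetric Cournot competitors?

Perfect competition: P = MC = 84, so 156 − 3Q = 84 and Q = 24.
Monopoly sets MR = MC: 156 − 6Q = 84 ⇒ Q = 12, P = 156 − 3·12 = 120.
Cournot with 2 identical firms: the symmetric best-response condition is 156 − 9q = 84. Each firm produces q = 8, total output Q = 16, price P = 108.

Competition: Q = 24; Monopoly: Q = 12; Cournot: Q = 16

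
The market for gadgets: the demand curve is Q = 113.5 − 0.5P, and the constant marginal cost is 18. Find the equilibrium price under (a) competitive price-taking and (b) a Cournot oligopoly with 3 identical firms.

Competition: P = 18; Cournot: P = 70.25

Inverting demand: P = 227 − 2Q.
Competitive firms price at marginal cost: P = 18, giving Q = 104.5.
In a 3-firm Cournot equilibrium, symmetry and the first-order condition give q = (227 − 18)/(8) = 26.125. So Q = 78.375 and P = 70.25.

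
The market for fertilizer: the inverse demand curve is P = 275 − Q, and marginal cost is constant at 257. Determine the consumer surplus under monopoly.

CS = 40.5

Monopoly sets MR = MC: 275 − 2Q = 257 ⇒ Q = 9, P = 275 − 9 = 266.
CS = ½·(275 − 266)·9 = 40.5.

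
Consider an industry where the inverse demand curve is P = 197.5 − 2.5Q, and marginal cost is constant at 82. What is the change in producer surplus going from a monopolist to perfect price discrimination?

PS rises by 1334.025

The monopolist equates marginal revenue to marginal cost: 197.5 − 5Q = 82, so Q = 23.1. From demand, P = 139.75.
PS = (139.75 − 82)·23.1 = 1334.025.
Under first-degree price discrimination the firm charges each unit its demand price and produces up to where P = MC, i.e. Q = 46.2. Consumer surplus is zero; producer surplus equals total surplus.
PS = ½·(197.5 − 82)·46.2 = 2668.05.
Change in producer surplus: 2668.05 − 1334.025 = 1334.025.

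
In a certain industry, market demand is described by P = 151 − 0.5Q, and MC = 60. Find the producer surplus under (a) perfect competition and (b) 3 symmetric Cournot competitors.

Competition: PS = 0; Cournot: PS = 3105.375

Perfect competition: P = MC = 60, so 151 − 0.5Q = 60 and Q = 182.
PS = (60 − 60)·182 = 0.
With 3 symmetric Cournot firms, each firm's FOC gives 151 − 2q = 60, so q = 45.5, Q = 3·45.5 = 136.5, and P = 82.75.
PS = (82.75 − 60)·136.5 = 3105.375.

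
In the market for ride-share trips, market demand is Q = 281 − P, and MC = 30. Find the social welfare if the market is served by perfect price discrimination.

TS = 31500.5

Inverting demand: P = 281 − Q.
A perfectly discriminating monopolist sells every unit with P(Q) ≥ MC(Q), so output equals the competitive quantity Q = 251. Each buyer pays their reservation price, so CS = 0 and the firm captures all surplus.
TS = 31500.5 (equal to competitive TS).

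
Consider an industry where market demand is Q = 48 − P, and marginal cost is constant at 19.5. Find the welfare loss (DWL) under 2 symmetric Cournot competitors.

DWL = 45.125

Inverting demand: P = 48 − Q.
Perfect competition: P = MC = 19.5, so 48 − Q = 19.5 and Q = 28.5.
With 2 symmetric Cournot firms, each firm's FOC gives 48 − 3q = 19.5, so q = 9.5, Q = 2·9.5 = 19, and P = 29.
DWL is the triangle between Q = 19 and Q = 28.5: ½·(28.5 − 19)·(29 − 19.5) = 45.125.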